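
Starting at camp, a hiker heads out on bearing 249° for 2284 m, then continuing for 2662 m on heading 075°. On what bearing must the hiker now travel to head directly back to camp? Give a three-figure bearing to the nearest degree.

Leg 1 (249°, 2284 m): east 2284 sin 249° = -2132.30, north 2284 cos 249° = -818.51
Leg 2 (075°, 2662 m): east 2662 sin 75° = 2571.29, north 2662 cos 75° = 688.98
Net displacement: 439.00 east, -129.54 north. Direction back to start is (-439.00, 129.54): bearing = atan2(-439.00, 129.54) mod 360° = 286.44° ≈ 286°.

286°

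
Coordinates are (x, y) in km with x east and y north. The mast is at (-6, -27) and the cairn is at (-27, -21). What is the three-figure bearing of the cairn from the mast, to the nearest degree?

Δeast = -27 − -6 = -21.00; Δnorth = -21 − -27 = 6.00.
Bearing = atan2(Δeast, Δnorth) mod 360° = 285.95° ≈ 286°.

286°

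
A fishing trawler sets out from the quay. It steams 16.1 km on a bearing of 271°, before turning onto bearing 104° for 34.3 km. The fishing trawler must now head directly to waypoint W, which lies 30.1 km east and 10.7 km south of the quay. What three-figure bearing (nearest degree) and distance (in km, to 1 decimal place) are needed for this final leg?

Leg 1 (271°, 16.1 km): east 16.1 sin 271° = -16.10, north 16.1 cos 271° = 0.28
Leg 2 (104°, 34.3 km): east 34.3 sin 104° = 33.28, north 34.3 cos 104° = -8.30
Current position: (17.18, -8.02). Target: (30.1, -10.7). Remaining: Δeast = 12.92, Δnorth = -2.68.
Bearing = atan2(12.92, -2.68) mod 360° = 101.73°; distance = √((12.92)² + (-2.68)²) = 13.192 km.

102°, 13.2 km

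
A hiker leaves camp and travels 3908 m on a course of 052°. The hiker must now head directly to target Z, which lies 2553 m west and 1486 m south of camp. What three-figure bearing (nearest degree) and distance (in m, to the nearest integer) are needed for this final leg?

235°, 6846 m

Leg 1 (052°, 3908 m): east 3908 sin 52° = 3079.55, north 3908 cos 52° = 2406.01
Current position: (3079.55, 2406.01). Target: (-2553, -1486). Remaining: Δeast = -5632.55, Δnorth = -3892.01.
Bearing = atan2(-5632.55, -3892.01) mod 360° = 235.36°; distance = √((-5632.55)² + (-3892.01)²) = 6846.406 m.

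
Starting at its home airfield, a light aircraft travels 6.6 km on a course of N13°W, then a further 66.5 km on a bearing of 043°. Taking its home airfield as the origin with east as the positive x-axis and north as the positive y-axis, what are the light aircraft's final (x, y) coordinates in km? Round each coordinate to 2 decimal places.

Leg 1 (N13°W, 6.6 km): east 6.6 sin 347° = -1.48, north 6.6 cos 347° = 6.43
Leg 2 (043°, 66.5 km): east 66.5 sin 43° = 45.35, north 66.5 cos 43° = 48.64
Summing: 43.87 km east, 55.07 km north → (43.87, 55.07).

(43.87, 55.07)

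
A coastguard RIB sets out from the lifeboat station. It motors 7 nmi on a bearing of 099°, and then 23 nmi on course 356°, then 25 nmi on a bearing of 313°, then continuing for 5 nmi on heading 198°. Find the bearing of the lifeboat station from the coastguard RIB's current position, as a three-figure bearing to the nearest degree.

Leg 1 (099°, 7 nmi): east 7 sin 99° = 6.91, north 7 cos 99° = -1.10
Leg 2 (356°, 23 nmi): east 23 sin 356° = -1.60, north 23 cos 356° = 22.94
Leg 3 (313°, 25 nmi): east 25 sin 313° = -18.28, north 25 cos 313° = 17.05
Leg 4 (198°, 5 nmi): east 5 sin 198° = -1.55, north 5 cos 198° = -4.76
Net displacement: -14.52 east, 34.14 north. Direction back to start is (14.52, -34.14): bearing = atan2(14.52, -34.14) mod 360° = 156.96° ≈ 157°.

157°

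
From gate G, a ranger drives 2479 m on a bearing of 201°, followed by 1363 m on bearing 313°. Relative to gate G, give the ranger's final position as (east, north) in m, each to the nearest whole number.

(-1885, -1385)

Leg 1 (201°, 2479 m): east 2479 sin 201° = -888.39, north 2479 cos 201° = -2314.35
Leg 2 (313°, 1363 m): east 1363 sin 313° = -996.84, north 1363 cos 313° = 929.56
Summing: -1885.23 m east, -1384.78 m north → (-1885, -1385).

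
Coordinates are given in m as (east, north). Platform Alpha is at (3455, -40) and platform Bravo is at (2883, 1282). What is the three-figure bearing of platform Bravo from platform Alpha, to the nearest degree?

Δeast = 2883 − 3455 = -572.00; Δnorth = 1282 − -40 = 1322.00.
Bearing = atan2(Δeast, Δnorth) mod 360° = 336.60° ≈ 337°.

337°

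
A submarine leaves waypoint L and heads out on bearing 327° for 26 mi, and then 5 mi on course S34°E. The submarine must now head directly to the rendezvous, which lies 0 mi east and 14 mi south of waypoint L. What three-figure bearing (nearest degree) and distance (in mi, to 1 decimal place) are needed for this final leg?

Leg 1 (327°, 26 mi): east 26 sin 327° = -14.16, north 26 cos 327° = 21.81
Leg 2 (S34°E, 5 mi): east 5 sin 146° = 2.80, north 5 cos 146° = -4.15
Current position: (-11.36, 17.66). Target: (0, -14). Remaining: Δeast = 11.36, Δnorth = -31.66.
Bearing = atan2(11.36, -31.66) mod 360° = 160.25°; distance = √((11.36)² + (-31.66)²) = 33.638 mi.

160°, 33.6 mi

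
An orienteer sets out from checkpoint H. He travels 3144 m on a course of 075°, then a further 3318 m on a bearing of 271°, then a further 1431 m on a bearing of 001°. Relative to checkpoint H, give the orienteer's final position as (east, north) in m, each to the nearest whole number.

(-256, 2302)

Leg 1 (075°, 3144 m): east 3144 sin 75° = 3036.87, north 3144 cos 75° = 813.73
Leg 2 (271°, 3318 m): east 3318 sin 271° = -3317.49, north 3318 cos 271° = 57.91
Leg 3 (001°, 1431 m): east 1431 sin 1° = 24.97, north 1431 cos 1° = 1430.78
Summing: -255.65 m east, 2302.42 m north → (-256, 2302).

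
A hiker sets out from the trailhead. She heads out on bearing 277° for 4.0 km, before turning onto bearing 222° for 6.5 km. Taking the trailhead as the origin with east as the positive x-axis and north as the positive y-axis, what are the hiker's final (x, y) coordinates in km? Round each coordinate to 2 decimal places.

Leg 1 (277°, 4.0 km): east 4.0 sin 277° = -3.97, north 4.0 cos 277° = 0.49
Leg 2 (222°, 6.5 km): east 6.5 sin 222° = -4.35, north 6.5 cos 222° = -4.83
Summing: -8.32 km east, -4.34 km north → (-8.32, -4.34).

(-8.32, -4.34)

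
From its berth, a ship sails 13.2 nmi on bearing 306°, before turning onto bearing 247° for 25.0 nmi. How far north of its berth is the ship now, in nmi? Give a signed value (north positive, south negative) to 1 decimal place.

-2.0 nmi

Leg 1 (306°, 13.2 nmi): east 13.2 sin 306° = -10.68, north 13.2 cos 306° = 7.76
Leg 2 (247°, 25.0 nmi): east 25.0 sin 247° = -23.01, north 25.0 cos 247° = -9.77
Net north component: -2.01 nmi.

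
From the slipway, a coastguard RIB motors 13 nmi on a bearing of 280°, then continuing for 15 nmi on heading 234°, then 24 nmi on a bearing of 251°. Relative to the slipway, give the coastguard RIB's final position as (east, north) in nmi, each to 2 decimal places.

(-47.63, -14.37)

Leg 1 (280°, 13 nmi): east 13 sin 280° = -12.80, north 13 cos 280° = 2.26
Leg 2 (234°, 15 nmi): east 15 sin 234° = -12.14, north 15 cos 234° = -8.82
Leg 3 (251°, 24 nmi): east 24 sin 251° = -22.69, north 24 cos 251° = -7.81
Summing: -47.63 nmi east, -14.37 nmi north → (-47.63, -14.37).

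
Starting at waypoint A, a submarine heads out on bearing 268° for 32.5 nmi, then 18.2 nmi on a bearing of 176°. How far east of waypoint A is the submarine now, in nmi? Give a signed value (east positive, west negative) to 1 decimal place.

-31.2 nmi

Leg 1 (268°, 32.5 nmi): east 32.5 sin 268° = -32.48, north 32.5 cos 268° = -1.13
Leg 2 (176°, 18.2 nmi): east 18.2 sin 176° = 1.27, north 18.2 cos 176° = -18.16
Net east component: -31.21 nmi.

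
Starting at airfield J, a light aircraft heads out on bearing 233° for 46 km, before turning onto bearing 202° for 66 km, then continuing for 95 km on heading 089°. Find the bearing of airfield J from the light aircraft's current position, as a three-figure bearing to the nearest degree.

339°

Leg 1 (233°, 46 km): east 46 sin 233° = -36.74, north 46 cos 233° = -27.68
Leg 2 (202°, 66 km): east 66 sin 202° = -24.72, north 66 cos 202° = -61.19
Leg 3 (089°, 95 km): east 95 sin 89° = 94.99, north 95 cos 89° = 1.66
Net displacement: 33.52 east, -87.22 north. Direction back to start is (-33.52, 87.22): bearing = atan2(-33.52, 87.22) mod 360° = 338.97° ≈ 339°.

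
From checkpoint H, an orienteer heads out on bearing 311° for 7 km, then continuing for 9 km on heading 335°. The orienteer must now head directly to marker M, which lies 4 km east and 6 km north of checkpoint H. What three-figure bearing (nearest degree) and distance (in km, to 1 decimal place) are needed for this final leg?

Leg 1 (311°, 7 km): east 7 sin 311° = -5.28, north 7 cos 311° = 4.59
Leg 2 (335°, 9 km): east 9 sin 335° = -3.80, north 9 cos 335° = 8.16
Current position: (-9.09, 12.75). Target: (4, 6). Remaining: Δeast = 13.09, Δnorth = -6.75.
Bearing = atan2(13.09, -6.75) mod 360° = 117.28°; distance = √((13.09)² + (-6.75)²) = 14.724 km.

117°, 14.7 km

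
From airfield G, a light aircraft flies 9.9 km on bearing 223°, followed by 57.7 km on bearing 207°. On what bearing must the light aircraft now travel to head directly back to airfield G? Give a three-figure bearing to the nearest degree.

Leg 1 (223°, 9.9 km): east 9.9 sin 223° = -6.75, north 9.9 cos 223° = -7.24
Leg 2 (207°, 57.7 km): east 57.7 sin 207° = -26.20, north 57.7 cos 207° = -51.41
Net displacement: -32.95 east, -58.65 north. Direction back to start is (32.95, 58.65): bearing = atan2(32.95, 58.65) mod 360° = 29.32° ≈ 029°.

029°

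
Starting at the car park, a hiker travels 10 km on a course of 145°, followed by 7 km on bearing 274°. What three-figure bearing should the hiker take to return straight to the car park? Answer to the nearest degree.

Leg 1 (145°, 10 km): east 10 sin 145° = 5.74, north 10 cos 145° = -8.19
Leg 2 (274°, 7 km): east 7 sin 274° = -6.98, north 7 cos 274° = 0.49
Net displacement: -1.25 east, -7.70 north. Direction back to start is (1.25, 7.70): bearing = atan2(1.25, 7.70) mod 360° = 9.20° ≈ 009°.

009°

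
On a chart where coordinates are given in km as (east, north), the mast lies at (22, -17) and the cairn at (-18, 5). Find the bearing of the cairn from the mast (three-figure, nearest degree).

Δeast = -18 − 22 = -40.00; Δnorth = 5 − -17 = 22.00.
Bearing = atan2(Δeast, Δnorth) mod 360° = 298.81° ≈ 299°.

299°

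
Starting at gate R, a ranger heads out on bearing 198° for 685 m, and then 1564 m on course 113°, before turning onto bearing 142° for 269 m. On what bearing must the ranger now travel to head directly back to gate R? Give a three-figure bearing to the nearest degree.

317°

Leg 1 (198°, 685 m): east 685 sin 198° = -211.68, north 685 cos 198° = -651.47
Leg 2 (113°, 1564 m): east 1564 sin 113° = 1439.67, north 1564 cos 113° = -611.10
Leg 3 (142°, 269 m): east 269 sin 142° = 165.61, north 269 cos 142° = -211.97
Net displacement: 1393.61 east, -1474.55 north. Direction back to start is (-1393.61, 1474.55): bearing = atan2(-1393.61, 1474.55) mod 360° = 316.62° ≈ 317°.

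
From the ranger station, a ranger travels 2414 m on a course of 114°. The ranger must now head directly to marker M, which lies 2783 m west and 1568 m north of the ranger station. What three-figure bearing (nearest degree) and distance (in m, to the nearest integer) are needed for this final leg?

297°, 5602 m

Leg 1 (114°, 2414 m): east 2414 sin 114° = 2205.30, north 2414 cos 114° = -981.86
Current position: (2205.30, -981.86). Target: (-2783, 1568). Remaining: Δeast = -4988.30, Δnorth = 2549.86.
Bearing = atan2(-4988.30, 2549.86) mod 360° = 297.07°; distance = √((-4988.30)² + (2549.86)²) = 5602.225 m.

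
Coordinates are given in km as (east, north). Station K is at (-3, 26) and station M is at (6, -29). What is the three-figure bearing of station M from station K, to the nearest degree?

171°

Δeast = 6 − -3 = 9.00; Δnorth = -29 − 26 = -55.00.
Bearing = atan2(Δeast, Δnorth) mod 360° = 170.71° ≈ 171°.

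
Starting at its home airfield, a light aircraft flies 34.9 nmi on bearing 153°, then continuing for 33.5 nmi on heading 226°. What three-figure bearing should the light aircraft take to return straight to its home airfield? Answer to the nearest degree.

Leg 1 (153°, 34.9 nmi): east 34.9 sin 153° = 15.84, north 34.9 cos 153° = -31.10
Leg 2 (226°, 33.5 nmi): east 33.5 sin 226° = -24.10, north 33.5 cos 226° = -23.27
Net displacement: -8.25 east, -54.37 north. Direction back to start is (8.25, 54.37): bearing = atan2(8.25, 54.37) mod 360° = 8.63° ≈ 009°.

009°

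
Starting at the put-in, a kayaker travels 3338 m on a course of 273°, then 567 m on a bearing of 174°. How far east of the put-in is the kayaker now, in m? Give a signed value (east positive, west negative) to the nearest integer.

Leg 1 (273°, 3338 m): east 3338 sin 273° = -3333.43, north 3338 cos 273° = 174.70
Leg 2 (174°, 567 m): east 567 sin 174° = 59.27, north 567 cos 174° = -563.89
Net east component: -3274.16 m.

-3274 m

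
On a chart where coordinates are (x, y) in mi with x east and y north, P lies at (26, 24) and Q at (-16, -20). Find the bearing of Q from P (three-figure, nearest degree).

224°

Δeast = -16 − 26 = -42.00; Δnorth = -20 − 24 = -44.00.
Bearing = atan2(Δeast, Δnorth) mod 360° = 223.67° ≈ 224°.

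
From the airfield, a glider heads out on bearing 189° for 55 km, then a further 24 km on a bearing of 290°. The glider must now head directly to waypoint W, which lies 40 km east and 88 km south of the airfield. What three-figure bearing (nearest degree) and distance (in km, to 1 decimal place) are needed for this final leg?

Leg 1 (189°, 55 km): east 55 sin 189° = -8.60, north 55 cos 189° = -54.32
Leg 2 (290°, 24 km): east 24 sin 290° = -22.55, north 24 cos 290° = 8.21
Current position: (-31.16, -46.11). Target: (40, -88). Remaining: Δeast = 71.16, Δnorth = -41.89.
Bearing = atan2(71.16, -41.89) mod 360° = 120.48°; distance = √((71.16)² + (-41.89)²) = 82.569 km.

120°, 82.6 km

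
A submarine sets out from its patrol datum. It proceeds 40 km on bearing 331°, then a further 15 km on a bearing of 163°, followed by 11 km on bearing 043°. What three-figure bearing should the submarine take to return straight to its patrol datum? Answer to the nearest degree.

165°

Leg 1 (331°, 40 km): east 40 sin 331° = -19.39, north 40 cos 331° = 34.98
Leg 2 (163°, 15 km): east 15 sin 163° = 4.39, north 15 cos 163° = -14.34
Leg 3 (043°, 11 km): east 11 sin 43° = 7.50, north 11 cos 43° = 8.04
Net displacement: -7.50 east, 28.69 north. Direction back to start is (7.50, -28.69): bearing = atan2(7.50, -28.69) mod 360° = 165.34° ≈ 165°.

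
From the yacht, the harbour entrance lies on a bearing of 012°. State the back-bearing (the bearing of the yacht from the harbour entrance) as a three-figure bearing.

192°

Back-bearing = 012° + 180° = 192°.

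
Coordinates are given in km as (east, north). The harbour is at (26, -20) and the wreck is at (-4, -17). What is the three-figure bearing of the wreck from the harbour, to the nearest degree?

Δeast = -4 − 26 = -30.00; Δnorth = -17 − -20 = 3.00.
Bearing = atan2(Δeast, Δnorth) mod 360° = 275.71° ≈ 276°.

276°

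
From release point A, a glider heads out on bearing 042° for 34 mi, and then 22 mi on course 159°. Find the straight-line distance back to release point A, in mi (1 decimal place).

Leg 1 (042°, 34 mi): east 34 sin 42° = 22.75, north 34 cos 42° = 25.27
Leg 2 (159°, 22 mi): east 22 sin 159° = 7.88, north 22 cos 159° = -20.54
Net: 30.63 east, 4.73 north. Distance = √((30.63)² + (4.73)²) = 30.997 mi.

31.0 mi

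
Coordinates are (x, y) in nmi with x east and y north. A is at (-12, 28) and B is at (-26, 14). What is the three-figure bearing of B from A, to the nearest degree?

Δeast = -26 − -12 = -14.00; Δnorth = 14 − 28 = -14.00.
Bearing = atan2(Δeast, Δnorth) mod 360° = 225.00° ≈ 225°.

225°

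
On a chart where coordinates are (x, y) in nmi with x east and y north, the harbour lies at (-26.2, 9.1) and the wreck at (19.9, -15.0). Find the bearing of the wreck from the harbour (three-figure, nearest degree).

118°

Δeast = 19.9 − -26.2 = 46.10; Δnorth = -15.0 − 9.1 = -24.10.
Bearing = atan2(Δeast, Δnorth) mod 360° = 117.60° ≈ 118°.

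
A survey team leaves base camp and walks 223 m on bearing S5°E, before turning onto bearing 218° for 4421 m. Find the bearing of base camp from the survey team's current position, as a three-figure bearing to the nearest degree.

Leg 1 (S5°E, 223 m): east 223 sin 175° = 19.44, north 223 cos 175° = -222.15
Leg 2 (218°, 4421 m): east 4421 sin 218° = -2721.84, north 4421 cos 218° = -3483.80
Net displacement: -2702.40 east, -3705.95 north. Direction back to start is (2702.40, 3705.95): bearing = atan2(2702.40, 3705.95) mod 360° = 36.10° ≈ 036°.

036°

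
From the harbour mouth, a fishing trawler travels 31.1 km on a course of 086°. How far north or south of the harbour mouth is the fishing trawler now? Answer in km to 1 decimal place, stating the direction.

Leg 1 (086°, 31.1 km): east 31.1 sin 86° = 31.02, north 31.1 cos 86° = 2.17
Net north component: 2.17 km.

2.2 km north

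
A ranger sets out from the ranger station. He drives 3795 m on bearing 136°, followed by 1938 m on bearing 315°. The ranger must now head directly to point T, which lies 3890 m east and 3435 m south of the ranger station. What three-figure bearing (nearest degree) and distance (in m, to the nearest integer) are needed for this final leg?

128°, 3346 m

Leg 1 (136°, 3795 m): east 3795 sin 136° = 2636.23, north 3795 cos 136° = -2729.89
Leg 2 (315°, 1938 m): east 1938 sin 315° = -1370.37, north 1938 cos 315° = 1370.37
Current position: (1265.86, -1359.52). Target: (3890, -3435). Remaining: Δeast = 2624.14, Δnorth = -2075.48.
Bearing = atan2(2624.14, -2075.48) mod 360° = 128.34°; distance = √((2624.14)² + (-2075.48)²) = 3345.705 m.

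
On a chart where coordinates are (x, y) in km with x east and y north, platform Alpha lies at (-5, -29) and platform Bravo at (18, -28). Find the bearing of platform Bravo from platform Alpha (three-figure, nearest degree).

088°

Δeast = 18 − -5 = 23.00; Δnorth = -28 − -29 = 1.00.
Bearing = atan2(Δeast, Δnorth) mod 360° = 87.51° ≈ 088°.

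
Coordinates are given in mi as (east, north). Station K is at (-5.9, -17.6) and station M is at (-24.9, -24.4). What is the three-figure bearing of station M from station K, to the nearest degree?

Δeast = -24.9 − -5.9 = -19.00; Δnorth = -24.4 − -17.6 = -6.80.
Bearing = atan2(Δeast, Δnorth) mod 360° = 250.31° ≈ 250°.

250°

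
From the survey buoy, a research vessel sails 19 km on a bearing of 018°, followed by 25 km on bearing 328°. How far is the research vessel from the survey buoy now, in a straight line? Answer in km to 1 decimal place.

Leg 1 (018°, 19 km): east 19 sin 18° = 5.87, north 19 cos 18° = 18.07
Leg 2 (328°, 25 km): east 25 sin 328° = -13.25, north 25 cos 328° = 21.20
Net: -7.38 east, 39.27 north. Distance = √((-7.38)² + (39.27)²) = 39.958 km.

40.0 km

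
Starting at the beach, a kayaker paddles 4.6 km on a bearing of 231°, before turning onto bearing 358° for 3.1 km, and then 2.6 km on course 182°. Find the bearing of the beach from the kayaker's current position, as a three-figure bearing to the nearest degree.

058°

Leg 1 (231°, 4.6 km): east 4.6 sin 231° = -3.57, north 4.6 cos 231° = -2.89
Leg 2 (358°, 3.1 km): east 3.1 sin 358° = -0.11, north 3.1 cos 358° = 3.10
Leg 3 (182°, 2.6 km): east 2.6 sin 182° = -0.09, north 2.6 cos 182° = -2.60
Net displacement: -3.77 east, -2.40 north. Direction back to start is (3.77, 2.40): bearing = atan2(3.77, 2.40) mod 360° = 57.60° ≈ 058°.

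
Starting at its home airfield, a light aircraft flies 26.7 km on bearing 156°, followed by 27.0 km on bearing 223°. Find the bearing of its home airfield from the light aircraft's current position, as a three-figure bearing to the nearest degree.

Leg 1 (156°, 26.7 km): east 26.7 sin 156° = 10.86, north 26.7 cos 156° = -24.39
Leg 2 (223°, 27.0 km): east 27.0 sin 223° = -18.41, north 27.0 cos 223° = -19.75
Net displacement: -7.55 east, -44.14 north. Direction back to start is (7.55, 44.14): bearing = atan2(7.55, 44.14) mod 360° = 9.71° ≈ 010°.

010°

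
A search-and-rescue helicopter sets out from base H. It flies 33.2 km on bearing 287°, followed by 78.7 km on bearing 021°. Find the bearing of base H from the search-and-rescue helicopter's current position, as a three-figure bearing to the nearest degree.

178°

Leg 1 (287°, 33.2 km): east 33.2 sin 287° = -31.75, north 33.2 cos 287° = 9.71
Leg 2 (021°, 78.7 km): east 78.7 sin 21° = 28.20, north 78.7 cos 21° = 73.47
Net displacement: -3.55 east, 83.18 north. Direction back to start is (3.55, -83.18): bearing = atan2(3.55, -83.18) mod 360° = 177.56° ≈ 178°.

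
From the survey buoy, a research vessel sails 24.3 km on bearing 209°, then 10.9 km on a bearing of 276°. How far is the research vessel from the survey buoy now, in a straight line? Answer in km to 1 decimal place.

30.3 km

Leg 1 (209°, 24.3 km): east 24.3 sin 209° = -11.78, north 24.3 cos 209° = -21.25
Leg 2 (276°, 10.9 km): east 10.9 sin 276° = -10.84, north 10.9 cos 276° = 1.14
Net: -22.62 east, -20.11 north. Distance = √((-22.62)² + (-20.11)²) = 30.270 km.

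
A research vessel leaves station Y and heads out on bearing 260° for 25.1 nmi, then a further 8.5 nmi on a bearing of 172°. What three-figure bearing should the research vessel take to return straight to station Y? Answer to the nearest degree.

062°

Leg 1 (260°, 25.1 nmi): east 25.1 sin 260° = -24.72, north 25.1 cos 260° = -4.36
Leg 2 (172°, 8.5 nmi): east 8.5 sin 172° = 1.18, north 8.5 cos 172° = -8.42
Net displacement: -23.54 east, -12.78 north. Direction back to start is (23.54, 12.78): bearing = atan2(23.54, 12.78) mod 360° = 61.51° ≈ 062°.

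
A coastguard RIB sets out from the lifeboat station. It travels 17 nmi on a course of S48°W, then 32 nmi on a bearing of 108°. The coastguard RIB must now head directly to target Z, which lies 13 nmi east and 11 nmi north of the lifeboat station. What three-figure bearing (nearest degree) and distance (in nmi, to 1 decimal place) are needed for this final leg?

Leg 1 (S48°W, 17 nmi): east 17 sin 228° = -12.63, north 17 cos 228° = -11.38
Leg 2 (108°, 32 nmi): east 32 sin 108° = 30.43, north 32 cos 108° = -9.89
Current position: (17.80, -21.26). Target: (13, 11). Remaining: Δeast = -4.80, Δnorth = 32.26.
Bearing = atan2(-4.80, 32.26) mod 360° = 351.54°; distance = √((-4.80)² + (32.26)²) = 32.619 nmi.

352°, 32.6 nmi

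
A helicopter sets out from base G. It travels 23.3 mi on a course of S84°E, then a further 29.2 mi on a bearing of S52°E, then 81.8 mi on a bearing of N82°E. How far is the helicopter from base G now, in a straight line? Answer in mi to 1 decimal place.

127.5 mi

Leg 1 (S84°E, 23.3 mi): east 23.3 sin 96° = 23.17, north 23.3 cos 96° = -2.44
Leg 2 (S52°E, 29.2 mi): east 29.2 sin 128° = 23.01, north 29.2 cos 128° = -17.98
Leg 3 (N82°E, 81.8 mi): east 81.8 sin 82° = 81.00, north 81.8 cos 82° = 11.38
Net: 127.19 east, -9.03 north. Distance = √((127.19)² + (-9.03)²) = 127.506 mi.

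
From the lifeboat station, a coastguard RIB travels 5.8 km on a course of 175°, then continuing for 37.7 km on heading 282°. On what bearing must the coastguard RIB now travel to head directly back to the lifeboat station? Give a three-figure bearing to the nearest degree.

Leg 1 (175°, 5.8 km): east 5.8 sin 175° = 0.51, north 5.8 cos 175° = -5.78
Leg 2 (282°, 37.7 km): east 37.7 sin 282° = -36.88, north 37.7 cos 282° = 7.84
Net displacement: -36.37 east, 2.06 north. Direction back to start is (36.37, -2.06): bearing = atan2(36.37, -2.06) mod 360° = 93.24° ≈ 093°.

093°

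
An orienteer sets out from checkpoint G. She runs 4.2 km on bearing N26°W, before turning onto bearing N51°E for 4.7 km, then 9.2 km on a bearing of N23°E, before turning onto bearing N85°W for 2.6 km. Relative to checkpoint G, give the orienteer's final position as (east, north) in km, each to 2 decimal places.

Leg 1 (N26°W, 4.2 km): east 4.2 sin 334° = -1.84, north 4.2 cos 334° = 3.77
Leg 2 (N51°E, 4.7 km): east 4.7 sin 51° = 3.65, north 4.7 cos 51° = 2.96
Leg 3 (N23°E, 9.2 km): east 9.2 sin 23° = 3.59, north 9.2 cos 23° = 8.47
Leg 4 (N85°W, 2.6 km): east 2.6 sin 275° = -2.59, north 2.6 cos 275° = 0.23
Summing: 2.82 km east, 15.43 km north → (2.82, 15.43).

(2.82, 15.43)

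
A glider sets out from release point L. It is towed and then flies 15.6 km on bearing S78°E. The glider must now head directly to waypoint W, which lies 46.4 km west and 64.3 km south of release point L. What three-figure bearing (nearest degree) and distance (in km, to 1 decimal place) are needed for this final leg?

225°, 86.8 km

Leg 1 (S78°E, 15.6 km): east 15.6 sin 102° = 15.26, north 15.6 cos 102° = -3.24
Current position: (15.26, -3.24). Target: (-46.4, -64.3). Remaining: Δeast = -61.66, Δnorth = -61.06.
Bearing = atan2(-61.66, -61.06) mod 360° = 225.28°; distance = √((-61.66)² + (-61.06)²) = 86.774 km.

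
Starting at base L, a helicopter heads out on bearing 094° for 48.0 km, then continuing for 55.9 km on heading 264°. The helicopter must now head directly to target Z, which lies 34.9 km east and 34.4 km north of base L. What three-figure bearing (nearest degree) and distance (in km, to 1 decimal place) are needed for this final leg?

Leg 1 (094°, 48.0 km): east 48.0 sin 94° = 47.88, north 48.0 cos 94° = -3.35
Leg 2 (264°, 55.9 km): east 55.9 sin 264° = -55.59, north 55.9 cos 264° = -5.84
Current position: (-7.71, -9.19). Target: (34.9, 34.4). Remaining: Δeast = 42.61, Δnorth = 43.59.
Bearing = atan2(42.61, 43.59) mod 360° = 44.35°; distance = √((42.61)² + (43.59)²) = 60.958 km.

044°, 61.0 km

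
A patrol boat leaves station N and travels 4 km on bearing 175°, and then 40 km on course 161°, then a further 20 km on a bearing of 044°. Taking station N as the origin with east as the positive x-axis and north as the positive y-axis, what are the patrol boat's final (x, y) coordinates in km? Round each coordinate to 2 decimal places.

(27.26, -27.42)

Leg 1 (175°, 4 km): east 4 sin 175° = 0.35, north 4 cos 175° = -3.98
Leg 2 (161°, 40 km): east 40 sin 161° = 13.02, north 40 cos 161° = -37.82
Leg 3 (044°, 20 km): east 20 sin 44° = 13.89, north 20 cos 44° = 14.39
Summing: 27.26 km east, -27.42 km north → (27.26, -27.42).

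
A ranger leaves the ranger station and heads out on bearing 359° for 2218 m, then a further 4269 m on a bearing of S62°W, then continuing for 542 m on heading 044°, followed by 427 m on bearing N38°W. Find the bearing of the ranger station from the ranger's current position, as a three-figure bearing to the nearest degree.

104°

Leg 1 (359°, 2218 m): east 2218 sin 359° = -38.71, north 2218 cos 359° = 2217.66
Leg 2 (S62°W, 4269 m): east 4269 sin 242° = -3769.30, north 4269 cos 242° = -2004.17
Leg 3 (044°, 542 m): east 542 sin 44° = 376.50, north 542 cos 44° = 389.88
Leg 4 (N38°W, 427 m): east 427 sin 322° = -262.89, north 427 cos 322° = 336.48
Net displacement: -3694.40 east, 939.85 north. Direction back to start is (3694.40, -939.85): bearing = atan2(3694.40, -939.85) mod 360° = 104.27° ≈ 104°.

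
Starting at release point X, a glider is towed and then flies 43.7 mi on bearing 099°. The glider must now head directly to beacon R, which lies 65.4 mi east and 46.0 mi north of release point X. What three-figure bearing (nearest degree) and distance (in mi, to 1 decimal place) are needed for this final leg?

Leg 1 (099°, 43.7 mi): east 43.7 sin 99° = 43.16, north 43.7 cos 99° = -6.84
Current position: (43.16, -6.84). Target: (65.4, 46.0). Remaining: Δeast = 22.24, Δnorth = 52.84.
Bearing = atan2(22.24, 52.84) mod 360° = 22.83°; distance = √((22.24)² + (52.84)²) = 57.325 mi.

023°, 57.3 mi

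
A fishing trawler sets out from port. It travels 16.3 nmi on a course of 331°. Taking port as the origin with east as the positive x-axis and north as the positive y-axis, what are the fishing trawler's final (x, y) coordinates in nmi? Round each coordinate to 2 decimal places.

Leg 1 (331°, 16.3 nmi): east 16.3 sin 331° = -7.90, north 16.3 cos 331° = 14.26
Summing: -7.90 nmi east, 14.26 nmi north → (-7.90, 14.26).

(-7.90, 14.26)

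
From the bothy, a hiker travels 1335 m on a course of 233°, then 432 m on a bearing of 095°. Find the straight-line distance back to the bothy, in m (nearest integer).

Leg 1 (233°, 1335 m): east 1335 sin 233° = -1066.18, north 1335 cos 233° = -803.42
Leg 2 (095°, 432 m): east 432 sin 95° = 430.36, north 432 cos 95° = -37.65
Net: -635.82 east, -841.07 north. Distance = √((-635.82)² + (-841.07)²) = 1054.360 m.

1054 m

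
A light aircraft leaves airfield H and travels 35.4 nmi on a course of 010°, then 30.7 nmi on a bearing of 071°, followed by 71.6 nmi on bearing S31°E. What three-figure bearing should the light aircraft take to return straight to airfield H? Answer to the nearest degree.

283°

Leg 1 (010°, 35.4 nmi): east 35.4 sin 10° = 6.15, north 35.4 cos 10° = 34.86
Leg 2 (071°, 30.7 nmi): east 30.7 sin 71° = 29.03, north 30.7 cos 71° = 9.99
Leg 3 (S31°E, 71.6 nmi): east 71.6 sin 149° = 36.88, north 71.6 cos 149° = -61.37
Net displacement: 72.05 east, -16.52 north. Direction back to start is (-72.05, 16.52): bearing = atan2(-72.05, 16.52) mod 360° = 282.91° ≈ 283°.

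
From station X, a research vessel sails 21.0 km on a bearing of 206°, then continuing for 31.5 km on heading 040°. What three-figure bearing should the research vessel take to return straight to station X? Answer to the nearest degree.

Leg 1 (206°, 21.0 km): east 21.0 sin 206° = -9.21, north 21.0 cos 206° = -18.87
Leg 2 (040°, 31.5 km): east 31.5 sin 40° = 20.25, north 31.5 cos 40° = 24.13
Net displacement: 11.04 east, 5.26 north. Direction back to start is (-11.04, -5.26): bearing = atan2(-11.04, -5.26) mod 360° = 244.55° ≈ 245°.

245°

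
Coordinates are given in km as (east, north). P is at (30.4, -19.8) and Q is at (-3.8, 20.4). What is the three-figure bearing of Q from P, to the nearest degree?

Δeast = -3.8 − 30.4 = -34.20; Δnorth = 20.4 − -19.8 = 40.20.
Bearing = atan2(Δeast, Δnorth) mod 360° = 319.61° ≈ 320°.

320°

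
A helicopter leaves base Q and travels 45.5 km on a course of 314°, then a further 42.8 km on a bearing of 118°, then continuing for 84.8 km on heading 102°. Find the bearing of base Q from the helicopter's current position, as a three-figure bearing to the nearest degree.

274°

Leg 1 (314°, 45.5 km): east 45.5 sin 314° = -32.73, north 45.5 cos 314° = 31.61
Leg 2 (118°, 42.8 km): east 42.8 sin 118° = 37.79, north 42.8 cos 118° = -20.09
Leg 3 (102°, 84.8 km): east 84.8 sin 102° = 82.95, north 84.8 cos 102° = -17.63
Net displacement: 88.01 east, -6.12 north. Direction back to start is (-88.01, 6.12): bearing = atan2(-88.01, 6.12) mod 360° = 273.98° ≈ 274°.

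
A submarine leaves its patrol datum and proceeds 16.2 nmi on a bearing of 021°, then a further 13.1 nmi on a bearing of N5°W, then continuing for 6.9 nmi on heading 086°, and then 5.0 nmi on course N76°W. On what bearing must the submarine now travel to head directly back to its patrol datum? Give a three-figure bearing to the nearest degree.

193°

Leg 1 (021°, 16.2 nmi): east 16.2 sin 21° = 5.81, north 16.2 cos 21° = 15.12
Leg 2 (N5°W, 13.1 nmi): east 13.1 sin 355° = -1.14, north 13.1 cos 355° = 13.05
Leg 3 (086°, 6.9 nmi): east 6.9 sin 86° = 6.88, north 6.9 cos 86° = 0.48
Leg 4 (N76°W, 5.0 nmi): east 5.0 sin 284° = -4.85, north 5.0 cos 284° = 1.21
Net displacement: 6.70 east, 29.87 north. Direction back to start is (-6.70, -29.87): bearing = atan2(-6.70, -29.87) mod 360° = 192.64° ≈ 193°.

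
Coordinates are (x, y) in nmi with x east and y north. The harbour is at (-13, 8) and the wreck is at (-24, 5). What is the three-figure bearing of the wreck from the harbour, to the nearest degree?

255°

Δeast = -24 − -13 = -11.00; Δnorth = 5 − 8 = -3.00.
Bearing = atan2(Δeast, Δnorth) mod 360° = 254.74° ≈ 255°.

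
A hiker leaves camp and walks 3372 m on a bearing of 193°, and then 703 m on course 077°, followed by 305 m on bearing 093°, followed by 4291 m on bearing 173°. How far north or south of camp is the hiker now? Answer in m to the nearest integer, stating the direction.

Leg 1 (193°, 3372 m): east 3372 sin 193° = -758.53, north 3372 cos 193° = -3285.58
Leg 2 (077°, 703 m): east 703 sin 77° = 684.98, north 703 cos 77° = 158.14
Leg 3 (093°, 305 m): east 305 sin 93° = 304.58, north 305 cos 93° = -15.96
Leg 4 (173°, 4291 m): east 4291 sin 173° = 522.94, north 4291 cos 173° = -4259.02
Net north component: -7402.41 m.

7402 m south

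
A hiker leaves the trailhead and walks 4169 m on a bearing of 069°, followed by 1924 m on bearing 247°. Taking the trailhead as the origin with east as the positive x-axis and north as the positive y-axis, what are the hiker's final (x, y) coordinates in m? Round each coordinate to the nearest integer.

Leg 1 (069°, 4169 m): east 4169 sin 69° = 3892.10, north 4169 cos 69° = 1494.04
Leg 2 (247°, 1924 m): east 1924 sin 247° = -1771.05, north 1924 cos 247° = -751.77
Summing: 2121.05 m east, 742.27 m north → (2121, 742).

(2121, 742)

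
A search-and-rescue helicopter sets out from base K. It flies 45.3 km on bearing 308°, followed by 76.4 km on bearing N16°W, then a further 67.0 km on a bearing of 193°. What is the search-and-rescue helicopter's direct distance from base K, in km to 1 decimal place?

80.4 km

Leg 1 (308°, 45.3 km): east 45.3 sin 308° = -35.70, north 45.3 cos 308° = 27.89
Leg 2 (N16°W, 76.4 km): east 76.4 sin 344° = -21.06, north 76.4 cos 344° = 73.44
Leg 3 (193°, 67.0 km): east 67.0 sin 193° = -15.07, north 67.0 cos 193° = -65.28
Net: -71.83 east, 36.05 north. Distance = √((-71.83)² + (36.05)²) = 80.365 km.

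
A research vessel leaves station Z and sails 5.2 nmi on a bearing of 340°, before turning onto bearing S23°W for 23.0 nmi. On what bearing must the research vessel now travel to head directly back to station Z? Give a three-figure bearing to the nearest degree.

Leg 1 (340°, 5.2 nmi): east 5.2 sin 340° = -1.78, north 5.2 cos 340° = 4.89
Leg 2 (S23°W, 23.0 nmi): east 23.0 sin 203° = -8.99, north 23.0 cos 203° = -21.17
Net displacement: -10.77 east, -16.29 north. Direction back to start is (10.77, 16.29): bearing = atan2(10.77, 16.29) mod 360° = 33.47° ≈ 033°.

033°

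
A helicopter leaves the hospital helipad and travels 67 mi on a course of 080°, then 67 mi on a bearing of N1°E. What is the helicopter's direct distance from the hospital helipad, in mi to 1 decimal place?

Leg 1 (080°, 67 mi): east 67 sin 80° = 65.98, north 67 cos 80° = 11.63
Leg 2 (N1°E, 67 mi): east 67 sin 1° = 1.17, north 67 cos 1° = 66.99
Net: 67.15 east, 78.62 north. Distance = √((67.15)² + (78.62)²) = 103.398 mi.

103.4 mi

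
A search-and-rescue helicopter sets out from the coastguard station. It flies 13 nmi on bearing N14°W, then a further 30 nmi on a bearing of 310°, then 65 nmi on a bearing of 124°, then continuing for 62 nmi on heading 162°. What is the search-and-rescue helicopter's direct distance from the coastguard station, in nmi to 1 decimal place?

Leg 1 (N14°W, 13 nmi): east 13 sin 346° = -3.14, north 13 cos 346° = 12.61
Leg 2 (310°, 30 nmi): east 30 sin 310° = -22.98, north 30 cos 310° = 19.28
Leg 3 (124°, 65 nmi): east 65 sin 124° = 53.89, north 65 cos 124° = -36.35
Leg 4 (162°, 62 nmi): east 62 sin 162° = 19.16, north 62 cos 162° = -58.97
Net: 46.92 east, -63.42 north. Distance = √((46.92)² + (-63.42)²) = 78.886 nmi.

78.9 nmi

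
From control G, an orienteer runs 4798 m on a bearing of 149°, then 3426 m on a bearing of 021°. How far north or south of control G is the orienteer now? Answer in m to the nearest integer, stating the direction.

Leg 1 (149°, 4798 m): east 4798 sin 149° = 2471.15, north 4798 cos 149° = -4112.69
Leg 2 (021°, 3426 m): east 3426 sin 21° = 1227.77, north 3426 cos 21° = 3198.45
Net north component: -914.24 m.

914 m south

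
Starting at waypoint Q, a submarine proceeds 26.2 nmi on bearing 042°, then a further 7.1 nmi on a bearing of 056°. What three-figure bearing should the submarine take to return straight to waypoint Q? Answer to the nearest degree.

Leg 1 (042°, 26.2 nmi): east 26.2 sin 42° = 17.53, north 26.2 cos 42° = 19.47
Leg 2 (056°, 7.1 nmi): east 7.1 sin 56° = 5.89, north 7.1 cos 56° = 3.97
Net displacement: 23.42 east, 23.44 north. Direction back to start is (-23.42, -23.44): bearing = atan2(-23.42, -23.44) mod 360° = 224.97° ≈ 225°.

225°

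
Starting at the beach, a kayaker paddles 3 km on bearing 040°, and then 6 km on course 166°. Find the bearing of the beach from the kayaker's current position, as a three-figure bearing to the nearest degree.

316°

Leg 1 (040°, 3 km): east 3 sin 40° = 1.93, north 3 cos 40° = 2.30
Leg 2 (166°, 6 km): east 6 sin 166° = 1.45, north 6 cos 166° = -5.82
Net displacement: 3.38 east, -3.52 north. Direction back to start is (-3.38, 3.52): bearing = atan2(-3.38, 3.52) mod 360° = 316.19° ≈ 316°.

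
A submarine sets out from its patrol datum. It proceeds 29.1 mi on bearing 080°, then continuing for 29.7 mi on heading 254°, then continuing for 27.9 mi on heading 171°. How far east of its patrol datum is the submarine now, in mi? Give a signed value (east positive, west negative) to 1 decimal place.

4.5 mi

Leg 1 (080°, 29.1 mi): east 29.1 sin 80° = 28.66, north 29.1 cos 80° = 5.05
Leg 2 (254°, 29.7 mi): east 29.7 sin 254° = -28.55, north 29.7 cos 254° = -8.19
Leg 3 (171°, 27.9 mi): east 27.9 sin 171° = 4.36, north 27.9 cos 171° = -27.56
Net east component: 4.47 mi.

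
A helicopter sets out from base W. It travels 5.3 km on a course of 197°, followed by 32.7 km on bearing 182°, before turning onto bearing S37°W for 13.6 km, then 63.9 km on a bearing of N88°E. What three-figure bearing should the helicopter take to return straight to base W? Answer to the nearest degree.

311°

Leg 1 (197°, 5.3 km): east 5.3 sin 197° = -1.55, north 5.3 cos 197° = -5.07
Leg 2 (182°, 32.7 km): east 32.7 sin 182° = -1.14, north 32.7 cos 182° = -32.68
Leg 3 (S37°W, 13.6 km): east 13.6 sin 217° = -8.18, north 13.6 cos 217° = -10.86
Leg 4 (N88°E, 63.9 km): east 63.9 sin 88° = 63.86, north 63.9 cos 88° = 2.23
Net displacement: 52.99 east, -46.38 north. Direction back to start is (-52.99, 46.38): bearing = atan2(-52.99, 46.38) mod 360° = 311.20° ≈ 311°.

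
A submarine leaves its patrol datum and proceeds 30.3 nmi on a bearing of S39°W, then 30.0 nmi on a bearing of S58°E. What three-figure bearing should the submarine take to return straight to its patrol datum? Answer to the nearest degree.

351°

Leg 1 (S39°W, 30.3 nmi): east 30.3 sin 219° = -19.07, north 30.3 cos 219° = -23.55
Leg 2 (S58°E, 30.0 nmi): east 30.0 sin 122° = 25.44, north 30.0 cos 122° = -15.90
Net displacement: 6.37 east, -39.45 north. Direction back to start is (-6.37, 39.45): bearing = atan2(-6.37, 39.45) mod 360° = 350.82° ≈ 351°.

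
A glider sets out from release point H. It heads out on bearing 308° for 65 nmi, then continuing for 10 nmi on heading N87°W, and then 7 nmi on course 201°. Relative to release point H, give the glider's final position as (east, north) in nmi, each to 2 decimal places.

Leg 1 (308°, 65 nmi): east 65 sin 308° = -51.22, north 65 cos 308° = 40.02
Leg 2 (N87°W, 10 nmi): east 10 sin 273° = -9.99, north 10 cos 273° = 0.52
Leg 3 (201°, 7 nmi): east 7 sin 201° = -2.51, north 7 cos 201° = -6.54
Summing: -63.72 nmi east, 34.01 nmi north → (-63.72, 34.01).

(-63.72, 34.01)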